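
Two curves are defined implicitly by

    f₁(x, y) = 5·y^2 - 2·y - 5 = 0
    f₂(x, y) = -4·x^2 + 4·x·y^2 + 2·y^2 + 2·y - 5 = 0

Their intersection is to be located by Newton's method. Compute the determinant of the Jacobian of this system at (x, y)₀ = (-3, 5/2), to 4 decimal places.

-1127.0000

J = [[0, 10·y - 2], [-8·x + 4·y^2, 8·x·y + 4·y + 2]].
At the point, J = [[0.0000, 23.0000], [49.0000, -48.0000]].
det J = -1127.0000.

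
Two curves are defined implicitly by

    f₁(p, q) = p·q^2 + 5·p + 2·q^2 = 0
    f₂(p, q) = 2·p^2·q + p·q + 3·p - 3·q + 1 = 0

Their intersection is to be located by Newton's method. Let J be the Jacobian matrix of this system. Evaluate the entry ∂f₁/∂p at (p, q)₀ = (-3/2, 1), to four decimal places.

∂f₁/∂p = q^2 + 5.
At (-3/2, 1) this is 6.0000.

6.0000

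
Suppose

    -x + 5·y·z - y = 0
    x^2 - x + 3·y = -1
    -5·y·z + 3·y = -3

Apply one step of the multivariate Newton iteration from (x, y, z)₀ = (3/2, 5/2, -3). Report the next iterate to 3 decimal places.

(1.643, -0.679, -3.737)

At (3/2, 5/2, -3): F = (-41.500, 9.250, 48.000).
Jacobian J = [[-1, 5·z - 1, 5·y], [2·x - 1, 3, 0], [0, -5·z + 3, -5·y]].
At the point, J = [[-1.000, -16.000, 12.500], [2.000, 3.000, 0.000], [0.000, 18.000, -12.500]] (det J = 87.500).
Solving J·Δ = −F gives Δ = (0.143, -3.179, -0.737).
Then the next iterate is (x, y, z)₁ = (1.643, -0.679, -3.737).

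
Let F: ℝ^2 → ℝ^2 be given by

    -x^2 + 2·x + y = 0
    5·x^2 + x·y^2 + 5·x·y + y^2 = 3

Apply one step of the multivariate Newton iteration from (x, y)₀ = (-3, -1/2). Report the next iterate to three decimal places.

(-0.875, -2.003)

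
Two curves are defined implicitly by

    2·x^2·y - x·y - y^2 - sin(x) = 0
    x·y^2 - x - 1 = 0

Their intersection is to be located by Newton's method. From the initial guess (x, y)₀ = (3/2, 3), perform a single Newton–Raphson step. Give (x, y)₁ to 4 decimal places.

(1.3483, 1.9126)

At (3/2, 3): F = (-0.997495, 11.0000).
Jacobian J = [[4·x·y - y - cos(x), 2·x^2 - x - 2·y], [y^2 - 1, 2·x·y]].
At the point, J = [[14.929263, -3.0000], [8.0000, 9.0000]] (det J = 158.363365).
Solving J·Δ = −F gives Δ = (-0.1517, -1.0874).
Then the next iterate is (x, y)₁ = (1.3483, 1.9126).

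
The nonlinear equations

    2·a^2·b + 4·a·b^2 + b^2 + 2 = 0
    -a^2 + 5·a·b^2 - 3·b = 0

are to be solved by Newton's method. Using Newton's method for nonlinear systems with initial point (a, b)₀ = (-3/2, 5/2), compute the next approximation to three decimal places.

(-0.047, 2.331)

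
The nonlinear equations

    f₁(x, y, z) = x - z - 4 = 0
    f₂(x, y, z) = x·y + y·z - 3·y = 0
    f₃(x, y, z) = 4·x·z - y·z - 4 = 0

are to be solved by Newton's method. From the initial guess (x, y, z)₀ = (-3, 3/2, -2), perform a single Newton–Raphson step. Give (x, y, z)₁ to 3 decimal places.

(1.127, 0.610, -2.873)

At (-3, 3/2, -2): F = (-5.000, -12.000, 23.000).
Jacobian J = [[1, 0, -1], [y, x + z - 3, y], [4·z, -z, 4·x - y]].
At the point, J = [[1.000, 0.000, -1.000], [1.500, -8.000, 1.500], [-8.000, 2.000, -13.500]] (det J = 166.000).
Solving J·Δ = −F gives Δ = (4.127, -0.890, -0.873).
Then the next iterate is (x, y, z)₁ = (1.127, 0.610, -2.873).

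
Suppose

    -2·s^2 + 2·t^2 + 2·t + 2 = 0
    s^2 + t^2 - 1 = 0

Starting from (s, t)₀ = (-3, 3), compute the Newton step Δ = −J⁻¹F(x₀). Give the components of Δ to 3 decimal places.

(1.218, -1.615)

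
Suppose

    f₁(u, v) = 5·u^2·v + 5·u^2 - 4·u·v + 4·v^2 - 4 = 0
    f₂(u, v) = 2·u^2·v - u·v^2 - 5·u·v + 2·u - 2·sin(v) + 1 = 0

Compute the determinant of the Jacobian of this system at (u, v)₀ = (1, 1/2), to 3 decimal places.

-81.067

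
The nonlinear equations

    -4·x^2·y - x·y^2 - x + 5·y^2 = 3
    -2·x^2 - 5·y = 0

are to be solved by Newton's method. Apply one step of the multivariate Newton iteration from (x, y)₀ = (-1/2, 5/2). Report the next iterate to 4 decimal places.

(2.4607, 1.0843)

At (-1/2, 5/2): F = (29.3750, -13.0000).
Jacobian J = [[-8·x·y - y^2 - 1, -4·x^2 - 2·x·y + 10·y], [-4·x, -5]].
At the point, J = [[2.7500, 26.5000], [2.0000, -5.0000]] (det J = -66.7500).
Solving J·Δ = −F gives Δ = (2.9607, -1.4157).
Then the next iterate is (x, y)₁ = (2.4607, 1.0843).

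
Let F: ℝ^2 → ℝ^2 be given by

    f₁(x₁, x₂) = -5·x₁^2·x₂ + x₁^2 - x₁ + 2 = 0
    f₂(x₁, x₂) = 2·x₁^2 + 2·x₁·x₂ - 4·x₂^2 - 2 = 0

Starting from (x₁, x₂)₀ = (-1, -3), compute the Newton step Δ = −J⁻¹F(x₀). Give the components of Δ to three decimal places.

(0.345, 1.521)

At (-1, -3): F = (19.000, -30.000).
Jacobian J = [[-10·x₁·x₂ + 2·x₁ - 1, -5·x₁^2], [4·x₁ + 2·x₂, 2·x₁ - 8·x₂]].
At the point, J = [[-33.000, -5.000], [-10.000, 22.000]] (det J = -776.000).
Solving J·Δ = −F gives Δ = (0.345, 1.521).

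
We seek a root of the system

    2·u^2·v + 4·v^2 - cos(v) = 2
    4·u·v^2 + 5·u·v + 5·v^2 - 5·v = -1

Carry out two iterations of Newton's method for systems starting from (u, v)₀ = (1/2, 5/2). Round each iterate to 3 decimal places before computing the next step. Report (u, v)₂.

At (1/2, 5/2): F = (25.05114, 38.500).
Jacobian J = [[4·u·v, 2·u^2 + 8·v + sin(v)], [4·v^2 + 5·v, 8·u·v + 5·u + 10·v - 5]].
At the point, J = [[5.000, 21.09847], [37.500, 32.500]] (det J = -628.69271).
Solving J·Δ = −F gives Δ = (0.003, -1.188).
Then the next iterate is (u, v)₁ = (0.503, 1.312).
Round to (0.503, 1.312) and repeat: F = (5.29335, 9.80974), J = [[2.63974, 11.96872], [13.44538, 15.91449]].
Δ = (-0.279, -0.381), so (u, v)₂ = (0.224, 0.931).

(0.224, 0.931)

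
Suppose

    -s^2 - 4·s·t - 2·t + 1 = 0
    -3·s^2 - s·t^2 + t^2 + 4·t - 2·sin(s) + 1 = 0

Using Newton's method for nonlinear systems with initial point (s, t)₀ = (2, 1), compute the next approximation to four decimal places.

(1.0980, 0.4216)

At (2, 1): F = (-13.0000, -9.818595).
Jacobian J = [[-2·s - 4·t, -4·s - 2], [-6·s - t^2 - 2·cos(s), -2·s·t + 2·t + 4]].
At the point, J = [[-8.0000, -10.0000], [-12.167706, 2.0000]] (det J = -137.677063).
Solving J·Δ = −F gives Δ = (-0.9020, -0.5784).
Then the next iterate is (s, t)₁ = (1.0980, 0.4216).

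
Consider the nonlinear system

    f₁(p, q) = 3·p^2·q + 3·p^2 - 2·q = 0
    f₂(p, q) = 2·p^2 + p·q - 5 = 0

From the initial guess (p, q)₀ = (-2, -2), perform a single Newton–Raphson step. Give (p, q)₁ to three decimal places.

(-1.289, -2.053)

At (-2, -2): F = (-8.000, 7.000).
Jacobian J = [[6·p·q + 6·p, 3·p^2 - 2], [4·p + q, p]].
At the point, J = [[12.000, 10.000], [-10.000, -2.000]] (det J = 76.000).
Solving J·Δ = −F gives Δ = (0.711, -0.053).
Then the next iterate is (p, q)₁ = (-1.289, -2.053).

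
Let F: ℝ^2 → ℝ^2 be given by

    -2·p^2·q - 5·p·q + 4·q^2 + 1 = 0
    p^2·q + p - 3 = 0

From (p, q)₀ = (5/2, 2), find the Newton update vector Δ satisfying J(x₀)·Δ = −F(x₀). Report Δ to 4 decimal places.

(-1.1102, 0.0339)

At (5/2, 2): F = (-33.0000, 12.0000).
Jacobian J = [[-4·p·q - 5·q, -2·p^2 - 5·p + 8·q], [2·p·q + 1, p^2]].
At the point, J = [[-30.0000, -9.0000], [11.0000, 6.2500]] (det J = -88.5000).
Solving J·Δ = −F gives Δ = (-1.1102, 0.0339).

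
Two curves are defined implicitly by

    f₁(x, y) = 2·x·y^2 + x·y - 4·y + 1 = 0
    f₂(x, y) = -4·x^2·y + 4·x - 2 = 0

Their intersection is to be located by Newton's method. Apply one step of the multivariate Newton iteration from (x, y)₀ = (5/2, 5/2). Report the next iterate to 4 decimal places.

At (5/2, 5/2): F = (28.5000, -54.5000).
Jacobian J = [[2·y^2 + y, 4·x·y + x - 4], [-8·x·y + 4, -4·x^2]].
At the point, J = [[15.0000, 23.5000], [-46.0000, -25.0000]] (det J = 706.0000).
Solving J·Δ = −F gives Δ = (-0.8049, -0.6990).
Then the next iterate is (x, y)₁ = (1.6951, 1.8010).

(1.6951, 1.8010)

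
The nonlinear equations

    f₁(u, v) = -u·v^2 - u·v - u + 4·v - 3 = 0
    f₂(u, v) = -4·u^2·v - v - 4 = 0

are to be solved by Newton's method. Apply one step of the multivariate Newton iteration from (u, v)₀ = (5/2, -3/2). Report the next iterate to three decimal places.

At (5/2, -3/2): F = (-13.375, 35.000).
Jacobian J = [[-v^2 - v - 1, -2·u·v - u + 4], [-8·u·v, -4·u^2 - 1]].
At the point, J = [[-1.750, 9.000], [30.000, -26.000]] (det J = -224.500).
Solving J·Δ = −F gives Δ = (0.146, 1.514).
Then the next iterate is (u, v)₁ = (2.646, 0.014).

(2.646, 0.014)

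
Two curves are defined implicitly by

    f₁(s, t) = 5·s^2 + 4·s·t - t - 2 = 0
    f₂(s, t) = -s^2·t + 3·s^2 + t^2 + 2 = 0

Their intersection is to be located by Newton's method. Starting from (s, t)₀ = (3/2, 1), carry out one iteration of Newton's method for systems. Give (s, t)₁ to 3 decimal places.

At (3/2, 1): F = (14.250, 7.500).
Jacobian J = [[10·s + 4·t, 4·s - 1], [-2·s·t + 6·s, -s^2 + 2·t]].
At the point, J = [[19.000, 5.000], [6.000, -0.250]] (det J = -34.750).
Solving J·Δ = −F gives Δ = (-1.182, 1.640).
Then the next iterate is (s, t)₁ = (0.318, 2.640).

(0.318, 2.640)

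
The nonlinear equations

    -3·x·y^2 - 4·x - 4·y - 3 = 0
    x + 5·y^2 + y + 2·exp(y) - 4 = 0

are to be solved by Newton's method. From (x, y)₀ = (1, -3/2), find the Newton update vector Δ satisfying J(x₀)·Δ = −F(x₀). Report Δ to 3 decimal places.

(-0.491, 0.495)

At (1, -3/2): F = (-7.750, 7.19626).
Jacobian J = [[-3·y^2 - 4, -6·x·y - 4], [1, 10·y + 2·exp(y) + 1]].
At the point, J = [[-10.750, 5.000], [1.000, -13.55374]] (det J = 140.70270).
Solving J·Δ = −F gives Δ = (-0.491, 0.495).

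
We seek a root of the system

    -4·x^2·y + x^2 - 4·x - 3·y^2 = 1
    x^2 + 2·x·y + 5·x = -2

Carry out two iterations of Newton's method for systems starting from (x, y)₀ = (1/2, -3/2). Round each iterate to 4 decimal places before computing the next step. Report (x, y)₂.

At (1/2, -3/2): F = (-8.0000, 3.2500).
Jacobian J = [[-8·x·y + 2·x - 4, -4·x^2 - 6·y], [2·x + 2·y + 5, 2·x]].
At the point, J = [[3.0000, 8.0000], [3.0000, 1.0000]] (det J = -21.0000).
Solving J·Δ = −F gives Δ = (-1.6190, 1.6071).
Then the next iterate is (x, y)₁ = (-1.1190, 0.1071).
Round to (-1.1190, 0.1071) and repeat: F = (4.157324, -2.582529), J = [[-5.279241, -5.651244], [2.9762, -2.2380]].
Δ = (0.8346, -0.0440), so (x, y)₂ = (-0.2844, 0.0631).

(-0.2844, 0.0631)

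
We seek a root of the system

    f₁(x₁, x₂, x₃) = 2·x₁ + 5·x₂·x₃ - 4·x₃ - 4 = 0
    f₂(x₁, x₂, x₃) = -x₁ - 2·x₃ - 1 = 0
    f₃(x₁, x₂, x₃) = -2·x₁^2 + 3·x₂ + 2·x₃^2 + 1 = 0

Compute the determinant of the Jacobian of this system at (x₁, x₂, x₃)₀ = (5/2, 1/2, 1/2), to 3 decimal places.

71.500

J = [[2, 5·x₃, 5·x₂ - 4], [-1, 0, -2], [-4·x₁, 3, 4·x₃]].
At the point, J = [[2.000, 2.500, -1.500], [-1.000, 0.000, -2.000], [-10.000, 3.000, 2.000]].
det J = 71.500.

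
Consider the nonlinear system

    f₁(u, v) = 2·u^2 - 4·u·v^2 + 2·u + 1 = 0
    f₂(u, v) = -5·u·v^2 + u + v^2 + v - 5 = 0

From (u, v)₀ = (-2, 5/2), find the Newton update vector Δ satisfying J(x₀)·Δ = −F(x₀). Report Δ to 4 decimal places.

(0.9696, -0.6236)

At (-2, 5/2): F = (55.0000, 64.2500).
Jacobian J = [[4·u - 4·v^2 + 2, -8·u·v], [-5·v^2 + 1, -10·u·v + 2·v + 1]].
At the point, J = [[-31.0000, 40.0000], [-30.2500, 56.0000]] (det J = -526.0000).
Solving J·Δ = −F gives Δ = (0.9696, -0.6236).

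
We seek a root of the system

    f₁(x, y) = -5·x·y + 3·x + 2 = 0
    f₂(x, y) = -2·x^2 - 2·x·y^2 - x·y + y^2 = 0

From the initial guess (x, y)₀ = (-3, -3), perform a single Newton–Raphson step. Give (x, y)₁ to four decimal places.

At (-3, -3): F = (-52.0000, 36.0000).
Jacobian J = [[-5·y + 3, -5·x], [-4·x - 2·y^2 - y, -4·x·y - x + 2·y]].
At the point, J = [[18.0000, 15.0000], [-3.0000, -39.0000]] (det J = -657.0000).
Solving J·Δ = −F gives Δ = (2.2648, 0.7489).
Then the next iterate is (x, y)₁ = (-0.7352, -2.2511).

(-0.7352, -2.2511)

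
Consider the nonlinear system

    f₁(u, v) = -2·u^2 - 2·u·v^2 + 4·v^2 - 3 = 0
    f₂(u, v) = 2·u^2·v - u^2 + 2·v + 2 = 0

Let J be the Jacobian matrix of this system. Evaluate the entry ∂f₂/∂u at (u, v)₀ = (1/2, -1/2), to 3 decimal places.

-2.000

∂f₂/∂u = 4·u·v - 2·u.
At (1/2, -1/2) this is -2.000.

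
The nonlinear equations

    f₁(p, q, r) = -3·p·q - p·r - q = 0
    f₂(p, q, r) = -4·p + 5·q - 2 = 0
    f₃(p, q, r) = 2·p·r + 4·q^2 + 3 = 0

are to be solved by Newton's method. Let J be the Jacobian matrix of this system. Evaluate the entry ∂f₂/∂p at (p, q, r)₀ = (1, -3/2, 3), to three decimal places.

∂f₂/∂p = -4.
At (1, -3/2, 3) this is -4.000.

-4.000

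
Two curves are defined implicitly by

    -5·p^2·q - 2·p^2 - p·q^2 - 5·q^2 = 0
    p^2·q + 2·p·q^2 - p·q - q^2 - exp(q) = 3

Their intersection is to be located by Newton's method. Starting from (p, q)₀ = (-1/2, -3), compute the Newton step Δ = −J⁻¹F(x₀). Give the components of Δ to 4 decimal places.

(0.1414, 1.5674)

At (-1/2, -3): F = (-37.2500, -23.299787).
Jacobian J = [[-10·p·q - 4·p - q^2, -5·p^2 - 2·p·q - 10·q], [2·p·q + 2·q^2 - q, p^2 + 4·p·q - p - 2·q - exp(q)]].
At the point, J = [[-22.0000, 25.7500], [24.0000, 12.700213]] (det J = -897.404684).
Solving J·Δ = −F gives Δ = (0.1414, 1.5674).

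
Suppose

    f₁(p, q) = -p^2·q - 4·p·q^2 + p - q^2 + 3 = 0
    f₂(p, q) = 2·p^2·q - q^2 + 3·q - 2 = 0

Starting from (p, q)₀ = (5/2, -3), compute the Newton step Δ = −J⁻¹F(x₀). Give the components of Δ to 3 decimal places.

At (5/2, -3): F = (-74.750, -57.500).
Jacobian J = [[-2·p·q - 4·q^2 + 1, -p^2 - 8·p·q - 2·q], [4·p·q, 2·p^2 - 2·q + 3]].
At the point, J = [[-20.000, 59.750], [-30.000, 21.500]] (det J = 1362.500).
Solving J·Δ = −F gives Δ = (-1.342, 0.802).

(-1.342, 0.802)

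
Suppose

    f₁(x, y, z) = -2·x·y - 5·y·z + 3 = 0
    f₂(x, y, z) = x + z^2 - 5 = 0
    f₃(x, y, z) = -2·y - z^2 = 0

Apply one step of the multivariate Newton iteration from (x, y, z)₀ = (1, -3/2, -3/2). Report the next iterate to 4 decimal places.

(2.5000, -1.2500, -1.5833)

At (1, -3/2, -3/2): F = (-5.2500, -1.7500, 0.7500).
Jacobian J = [[-2·y, -2·x - 5·z, -5·y], [1, 0, 2·z], [0, -2, -2·z]].
At the point, J = [[3.0000, 5.5000, 7.5000], [1.0000, 0.0000, -3.0000], [0.0000, -2.0000, 3.0000]] (det J = -49.5000).
Solving J·Δ = −F gives Δ = (1.5000, 0.2500, -0.0833).
Then the next iterate is (x, y, z)₁ = (2.5000, -1.2500, -1.5833).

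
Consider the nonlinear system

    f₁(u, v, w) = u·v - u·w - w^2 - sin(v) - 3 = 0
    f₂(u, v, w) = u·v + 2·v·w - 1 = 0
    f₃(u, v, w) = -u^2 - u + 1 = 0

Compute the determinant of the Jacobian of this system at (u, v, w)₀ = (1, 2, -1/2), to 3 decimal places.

J = [[v - w, u - cos(v), -u - 2·w], [v, u + 2·w, 2·v], [-2·u - 1, 0, 0]].
At the point, J = [[2.500, 1.41615, 0.000], [2.000, 0.000, 4.000], [-3.000, 0.000, 0.000]].
det J = -16.994.

-16.994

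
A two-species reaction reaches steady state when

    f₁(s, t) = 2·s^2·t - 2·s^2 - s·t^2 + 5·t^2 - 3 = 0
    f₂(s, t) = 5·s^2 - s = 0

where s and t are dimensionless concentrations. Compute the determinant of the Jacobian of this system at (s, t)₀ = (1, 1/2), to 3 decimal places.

-54.000

J = [[4·s·t - 4·s - t^2, 2·s^2 - 2·s·t + 10·t], [10·s - 1, 0]].
At the point, J = [[-2.250, 6.000], [9.000, 0.000]].
det J = -54.000.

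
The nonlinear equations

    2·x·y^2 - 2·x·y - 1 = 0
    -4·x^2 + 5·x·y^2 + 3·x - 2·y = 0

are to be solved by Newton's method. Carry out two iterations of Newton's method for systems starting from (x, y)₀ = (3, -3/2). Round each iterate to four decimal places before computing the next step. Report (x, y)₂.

(1.1720, -0.6430)

At (3, -3/2): F = (21.5000, 9.7500).
Jacobian J = [[2·y^2 - 2·y, 4·x·y - 2·x], [-8·x + 5·y^2 + 3, 10·x·y - 2]].
At the point, J = [[7.5000, -24.0000], [-9.7500, -47.0000]] (det J = -586.5000).
Solving J·Δ = −F gives Δ = (-1.3240, 0.4821).
Then the next iterate is (x, y)₁ = (1.6760, -1.0179).
Round to (1.6760, -1.0179) and repeat: F = (5.885076, 4.510585), J = [[4.108041, -10.176002], [-5.227398, -19.060004]].
Δ = (-0.5040, 0.3749), so (x, y)₂ = (1.1720, -0.6430).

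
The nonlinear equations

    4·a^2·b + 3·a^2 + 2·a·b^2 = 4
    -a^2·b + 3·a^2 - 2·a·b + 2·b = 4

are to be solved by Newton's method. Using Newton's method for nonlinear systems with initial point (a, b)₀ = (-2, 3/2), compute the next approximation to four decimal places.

At (-2, 3/2): F = (23.0000, 11.0000).
Jacobian J = [[8·a·b + 6·a + 2·b^2, 4·a^2 + 4·a·b], [-2·a·b + 6·a - 2·b, -a^2 - 2·a + 2]].
At the point, J = [[-31.5000, 4.0000], [-9.0000, 2.0000]] (det J = -27.0000).
Solving J·Δ = −F gives Δ = (0.0741, -5.1667).
Then the next iterate is (a, b)₁ = (-1.9259, -3.6667).

(-1.9259, -3.6667)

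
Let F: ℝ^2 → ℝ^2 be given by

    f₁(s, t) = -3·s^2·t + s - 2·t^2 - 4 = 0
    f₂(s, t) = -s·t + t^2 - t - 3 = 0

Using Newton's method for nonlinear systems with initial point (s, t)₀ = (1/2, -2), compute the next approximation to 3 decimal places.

(0.991, -1.094)

At (1/2, -2): F = (-10.000, 4.000).
Jacobian J = [[-6·s·t + 1, -3·s^2 - 4·t], [-t, -s + 2·t - 1]].
At the point, J = [[7.000, 7.250], [2.000, -5.500]] (det J = -53.000).
Solving J·Δ = −F gives Δ = (0.491, 0.906).
Then the next iterate is (s, t)₁ = (0.991, -1.094).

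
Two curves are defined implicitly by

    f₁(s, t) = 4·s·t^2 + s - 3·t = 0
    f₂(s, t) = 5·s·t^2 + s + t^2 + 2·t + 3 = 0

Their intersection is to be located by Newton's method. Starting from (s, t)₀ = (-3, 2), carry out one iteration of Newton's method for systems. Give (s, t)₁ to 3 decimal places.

(-5.784, -0.046)

At (-3, 2): F = (-57.000, -52.000).
Jacobian J = [[4·t^2 + 1, 8·s·t - 3], [5·t^2 + 1, 10·s·t + 2·t + 2]].
At the point, J = [[17.000, -51.000], [21.000, -54.000]] (det J = 153.000).
Solving J·Δ = −F gives Δ = (-2.784, -2.046).
Then the next iterate is (s, t)₁ = (-5.784, -0.046).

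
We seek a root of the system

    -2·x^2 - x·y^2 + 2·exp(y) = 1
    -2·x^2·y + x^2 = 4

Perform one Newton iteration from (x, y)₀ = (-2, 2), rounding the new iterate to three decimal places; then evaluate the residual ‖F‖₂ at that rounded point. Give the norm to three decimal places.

At (-2, 2): F = (13.77811, -16.000).
Jacobian J = [[-4·x - y^2, -2·x·y + 2·exp(y)], [-4·x·y + 2·x, -2·x^2]].
At the point, J = [[4.000, 22.77811], [12.000, -8.000]] (det J = -305.33735).
Solving J·Δ = −F gives Δ = (0.833, -0.751).
Then the next iterate is (x, y)₁ = (-1.167, 1.249).
Re-evaluating at (-1.167, 1.249): F = (5.07045, -6.04011), so ‖F‖₂ = 7.886.

7.886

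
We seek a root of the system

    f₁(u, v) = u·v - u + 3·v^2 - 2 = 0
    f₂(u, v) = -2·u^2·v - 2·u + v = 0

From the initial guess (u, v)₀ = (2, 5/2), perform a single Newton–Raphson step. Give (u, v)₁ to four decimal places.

At (2, 5/2): F = (19.7500, -21.5000).
Jacobian J = [[v - 1, u + 6·v], [-4·u·v - 2, -2·u^2 + 1]].
At the point, J = [[1.5000, 17.0000], [-22.0000, -7.0000]] (det J = 363.5000).
Solving J·Δ = −F gives Δ = (-0.6252, -1.1066).
Then the next iterate is (u, v)₁ = (1.3748, 1.3934).

(1.3748, 1.3934)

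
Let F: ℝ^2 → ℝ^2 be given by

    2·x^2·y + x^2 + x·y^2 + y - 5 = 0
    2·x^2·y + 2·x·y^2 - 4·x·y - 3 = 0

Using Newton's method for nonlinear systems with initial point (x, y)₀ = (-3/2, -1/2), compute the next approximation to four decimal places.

At (-3/2, -1/2): F = (-5.8750, -9.0000).
Jacobian J = [[4·x·y + 2·x + y^2, 2·x^2 + 2·x·y + 1], [4·x·y + 2·y^2 - 4·y, 2·x^2 + 4·x·y - 4·x]].
At the point, J = [[0.2500, 7.0000], [5.5000, 13.5000]] (det J = -35.1250).
Solving J·Δ = −F gives Δ = (-0.4644, 0.8559).
Then the next iterate is (x, y)₁ = (-1.9644, 0.3559).

(-1.9644, 0.3559)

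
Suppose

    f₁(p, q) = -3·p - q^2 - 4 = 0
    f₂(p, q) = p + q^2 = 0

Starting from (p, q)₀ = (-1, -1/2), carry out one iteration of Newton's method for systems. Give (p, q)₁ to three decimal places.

(-2.000, -2.250)

At (-1, -1/2): F = (-1.250, -0.750).
Jacobian J = [[-3, -2·q], [1, 2·q]].
At the point, J = [[-3.000, 1.000], [1.000, -1.000]] (det J = 2.000).
Solving J·Δ = −F gives Δ = (-1.000, -1.750).
Then the next iterate is (p, q)₁ = (-2.000, -2.250).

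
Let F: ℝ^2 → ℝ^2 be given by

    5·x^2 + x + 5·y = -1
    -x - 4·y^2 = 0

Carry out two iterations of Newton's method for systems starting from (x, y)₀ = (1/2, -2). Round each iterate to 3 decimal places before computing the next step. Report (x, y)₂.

At (1/2, -2): F = (-7.250, -16.500).
Jacobian J = [[10·x + 1, 5], [-1, -8·y]].
At the point, J = [[6.000, 5.000], [-1.000, 16.000]] (det J = 101.000).
Solving J·Δ = −F gives Δ = (0.332, 1.052).
Then the next iterate is (x, y)₁ = (0.832, -0.948).
Round to (0.832, -0.948) and repeat: F = (0.55312, -4.42682), J = [[9.320, 5.000], [-1.000, 7.584]].
Δ = (-0.348, 0.538), so (x, y)₂ = (0.484, -0.410).

(0.484, -0.410)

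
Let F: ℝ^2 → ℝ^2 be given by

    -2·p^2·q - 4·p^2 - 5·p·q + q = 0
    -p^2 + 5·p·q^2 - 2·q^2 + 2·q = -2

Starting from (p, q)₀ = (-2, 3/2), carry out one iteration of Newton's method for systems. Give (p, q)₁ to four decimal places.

At (-2, 3/2): F = (-11.5000, -26.0000).
Jacobian J = [[-4·p·q - 8·p - 5·q, -2·p^2 - 5·p + 1], [-2·p + 5·q^2, 10·p·q - 4·q + 2]].
At the point, J = [[20.5000, 3.0000], [15.2500, -34.0000]] (det J = -742.7500).
Solving J·Δ = −F gives Δ = (0.6314, -0.4815).
Then the next iterate is (p, q)₁ = (-1.3686, 1.0185).

(-1.3686, 1.0185)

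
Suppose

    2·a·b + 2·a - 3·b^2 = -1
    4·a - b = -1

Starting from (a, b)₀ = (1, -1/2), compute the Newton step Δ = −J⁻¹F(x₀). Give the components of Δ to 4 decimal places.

At (1, -1/2): F = (1.2500, 5.5000).
Jacobian J = [[2·b + 2, 2·a - 6·b], [4, -1]].
At the point, J = [[1.0000, 5.0000], [4.0000, -1.0000]] (det J = -21.0000).
Solving J·Δ = −F gives Δ = (-1.3690, 0.0238).

(-1.3690, 0.0238)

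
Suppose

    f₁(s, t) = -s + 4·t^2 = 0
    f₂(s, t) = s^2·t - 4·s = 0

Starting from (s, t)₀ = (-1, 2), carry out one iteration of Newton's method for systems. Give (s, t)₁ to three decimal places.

(-0.378, 0.976)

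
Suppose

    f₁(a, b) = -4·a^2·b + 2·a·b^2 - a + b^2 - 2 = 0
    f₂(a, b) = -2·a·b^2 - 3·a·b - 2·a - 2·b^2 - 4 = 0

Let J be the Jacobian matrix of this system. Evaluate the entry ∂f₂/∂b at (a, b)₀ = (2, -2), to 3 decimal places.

18.000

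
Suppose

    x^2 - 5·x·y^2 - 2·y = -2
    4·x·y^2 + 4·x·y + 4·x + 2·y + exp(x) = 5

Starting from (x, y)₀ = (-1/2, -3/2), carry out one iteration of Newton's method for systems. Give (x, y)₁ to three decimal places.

(-31.388, 39.474)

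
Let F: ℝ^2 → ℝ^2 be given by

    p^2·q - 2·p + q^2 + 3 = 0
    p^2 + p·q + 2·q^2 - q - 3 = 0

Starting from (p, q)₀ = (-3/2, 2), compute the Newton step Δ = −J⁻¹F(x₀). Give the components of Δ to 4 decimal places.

At (-3/2, 2): F = (14.5000, 2.2500).
Jacobian J = [[2·p·q - 2, p^2 + 2·q], [2·p + q, p + 4·q - 1]].
At the point, J = [[-8.0000, 6.2500], [-1.0000, 5.5000]] (det J = -37.7500).
Solving J·Δ = −F gives Δ = (1.7401, -0.0927).

(1.7401, -0.0927)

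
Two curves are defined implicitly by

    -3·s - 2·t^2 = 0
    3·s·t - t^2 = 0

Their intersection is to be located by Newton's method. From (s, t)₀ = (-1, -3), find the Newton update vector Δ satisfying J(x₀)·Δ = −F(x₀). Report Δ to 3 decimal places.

(0.455, 1.364)

At (-1, -3): F = (-15.000, 0.000).
Jacobian J = [[-3, -4·t], [3·t, 3·s - 2·t]].
At the point, J = [[-3.000, 12.000], [-9.000, 3.000]] (det J = 99.000).
Solving J·Δ = −F gives Δ = (0.455, 1.364).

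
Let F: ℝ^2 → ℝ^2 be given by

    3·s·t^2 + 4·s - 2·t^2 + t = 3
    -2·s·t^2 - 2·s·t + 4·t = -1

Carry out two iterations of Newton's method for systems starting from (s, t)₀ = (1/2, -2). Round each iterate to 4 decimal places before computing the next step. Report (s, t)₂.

(0.7726, -0.3656)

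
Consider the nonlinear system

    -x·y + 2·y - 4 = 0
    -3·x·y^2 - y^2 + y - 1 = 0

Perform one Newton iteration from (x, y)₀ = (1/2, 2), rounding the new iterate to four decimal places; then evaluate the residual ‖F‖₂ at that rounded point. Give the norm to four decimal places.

1.2716

At (1/2, 2): F = (-1.0000, -9.0000).
Jacobian J = [[-y, -x + 2], [-3·y^2, -6·x·y - 2·y + 1]].
At the point, J = [[-2.0000, 1.5000], [-12.0000, -9.0000]] (det J = 36.0000).
Solving J·Δ = −F gives Δ = (-0.6250, -0.1667).
Then the next iterate is (x, y)₁ = (-0.1250, 1.8333).
Re-evaluating at (-0.1250, 1.8333): F = (-0.104237, -1.267318), so ‖F‖₂ = 1.2716.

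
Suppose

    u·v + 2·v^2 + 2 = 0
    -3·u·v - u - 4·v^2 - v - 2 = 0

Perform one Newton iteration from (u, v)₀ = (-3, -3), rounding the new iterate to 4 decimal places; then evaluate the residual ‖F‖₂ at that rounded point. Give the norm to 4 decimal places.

10.7897

At (-3, -3): F = (29.0000, -59.0000).
Jacobian J = [[v, u + 4·v], [-3·v - 1, -3·u - 8·v - 1]].
At the point, J = [[-3.0000, -15.0000], [8.0000, 32.0000]] (det J = 24.0000).
Solving J·Δ = −F gives Δ = (-1.7917, 2.2917).
Then the next iterate is (u, v)₁ = (-4.7917, -0.7083).
Re-evaluating at (-4.7917, -0.7083): F = (6.397339, -8.688639), so ‖F‖₂ = 10.7897.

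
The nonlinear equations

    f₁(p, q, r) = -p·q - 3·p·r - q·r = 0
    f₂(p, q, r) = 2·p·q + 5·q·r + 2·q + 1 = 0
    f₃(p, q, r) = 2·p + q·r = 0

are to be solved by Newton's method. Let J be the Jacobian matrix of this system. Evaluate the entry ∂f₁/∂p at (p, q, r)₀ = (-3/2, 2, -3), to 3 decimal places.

∂f₁/∂p = -q - 3·r.
At (-3/2, 2, -3) this is 7.000.

7.000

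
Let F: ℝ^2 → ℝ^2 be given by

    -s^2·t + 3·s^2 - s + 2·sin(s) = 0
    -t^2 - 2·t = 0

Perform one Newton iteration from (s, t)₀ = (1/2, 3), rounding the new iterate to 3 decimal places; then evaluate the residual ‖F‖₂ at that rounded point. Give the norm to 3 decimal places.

3.537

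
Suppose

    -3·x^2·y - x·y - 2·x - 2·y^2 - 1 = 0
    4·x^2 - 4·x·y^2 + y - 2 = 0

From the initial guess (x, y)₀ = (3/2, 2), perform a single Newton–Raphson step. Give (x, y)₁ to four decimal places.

At (3/2, 2): F = (-28.5000, -15.0000).
Jacobian J = [[-6·x·y - y - 2, -3·x^2 - x - 4·y], [8·x - 4·y^2, -8·x·y + 1]].
At the point, J = [[-22.0000, -16.2500], [-4.0000, -23.0000]] (det J = 441.0000).
Solving J·Δ = −F gives Δ = (-0.9337, -0.4898).
Then the next iterate is (x, y)₁ = (0.5663, 1.5102).

(0.5663, 1.5102)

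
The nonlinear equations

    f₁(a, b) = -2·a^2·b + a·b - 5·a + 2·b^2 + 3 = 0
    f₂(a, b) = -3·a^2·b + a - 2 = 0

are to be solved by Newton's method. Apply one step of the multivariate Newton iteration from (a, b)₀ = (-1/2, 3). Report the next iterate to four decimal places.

(-0.1737, 1.0177)

At (-1/2, 3): F = (20.5000, -4.7500).
Jacobian J = [[-4·a·b + b - 5, -2·a^2 + a + 4·b], [-6·a·b + 1, -3·a^2]].
At the point, J = [[4.0000, 11.0000], [10.0000, -0.7500]] (det J = -113.0000).
Solving J·Δ = −F gives Δ = (0.3263, -1.9823).
Then the next iterate is (a, b)₁ = (-0.1737, 1.0177).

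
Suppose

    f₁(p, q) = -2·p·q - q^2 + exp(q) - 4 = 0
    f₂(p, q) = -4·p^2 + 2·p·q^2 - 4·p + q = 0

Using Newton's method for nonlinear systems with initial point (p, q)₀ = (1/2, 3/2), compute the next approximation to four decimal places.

(-0.8025, 0.1728)

At (1/2, 3/2): F = (-3.268311, 0.7500).
Jacobian J = [[-2·q, -2·p - 2·q + exp(q)], [-8·p + 2·q^2 - 4, 4·p·q + 1]].
At the point, J = [[-3.0000, 0.481689], [-3.5000, 4.0000]] (det J = -10.314088).
Solving J·Δ = −F gives Δ = (-1.3025, -1.3272).
Then the next iterate is (p, q)₁ = (-0.8025, 0.1728).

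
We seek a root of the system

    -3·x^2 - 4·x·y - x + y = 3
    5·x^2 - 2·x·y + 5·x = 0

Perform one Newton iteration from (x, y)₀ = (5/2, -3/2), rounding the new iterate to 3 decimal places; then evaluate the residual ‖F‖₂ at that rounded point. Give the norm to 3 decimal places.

At (5/2, -3/2): F = (-10.750, 51.250).
Jacobian J = [[-6·x - 4·y - 1, -4·x + 1], [10·x - 2·y + 5, -2·x]].
At the point, J = [[-10.000, -9.000], [33.000, -5.000]] (det J = 347.000).
Solving J·Δ = −F gives Δ = (-1.484, 0.455).
Then the next iterate is (x, y)₁ = (1.016, -1.045).
Re-evaluating at (1.016, -1.045): F = (-3.91089, 12.36472), so ‖F‖₂ = 12.968.

12.968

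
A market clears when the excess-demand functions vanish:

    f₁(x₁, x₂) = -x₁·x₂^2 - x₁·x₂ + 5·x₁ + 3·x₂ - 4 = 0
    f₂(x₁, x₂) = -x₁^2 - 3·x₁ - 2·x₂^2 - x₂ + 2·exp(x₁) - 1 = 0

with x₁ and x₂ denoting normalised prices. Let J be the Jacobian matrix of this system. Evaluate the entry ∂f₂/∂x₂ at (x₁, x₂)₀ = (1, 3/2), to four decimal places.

-7.0000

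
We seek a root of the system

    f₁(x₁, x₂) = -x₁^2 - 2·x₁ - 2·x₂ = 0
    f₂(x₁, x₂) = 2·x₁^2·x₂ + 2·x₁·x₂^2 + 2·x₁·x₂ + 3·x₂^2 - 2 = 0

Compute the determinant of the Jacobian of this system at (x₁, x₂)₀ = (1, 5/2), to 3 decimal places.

J = [[-2·x₁ - 2, -2], [4·x₁·x₂ + 2·x₂^2 + 2·x₂, 2·x₁^2 + 4·x₁·x₂ + 2·x₁ + 6·x₂]].
At the point, J = [[-4.000, -2.000], [27.500, 29.000]].
det J = -61.000.

-61.000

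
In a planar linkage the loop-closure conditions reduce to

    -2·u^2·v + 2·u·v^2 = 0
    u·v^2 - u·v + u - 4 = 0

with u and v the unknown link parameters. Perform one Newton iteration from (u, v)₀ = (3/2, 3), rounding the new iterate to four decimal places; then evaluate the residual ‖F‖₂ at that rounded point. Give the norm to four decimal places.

2.5238

At (3/2, 3): F = (13.5000, 6.5000).
Jacobian J = [[-4·u·v + 2·v^2, -2·u^2 + 4·u·v], [v^2 - v + 1, 2·u·v - u]].
At the point, J = [[0.0000, 13.5000], [7.0000, 7.5000]] (det J = -94.5000).
Solving J·Δ = −F gives Δ = (0.1429, -1.0000).
Then the next iterate is (u, v)₁ = (1.6429, 2.0000).
Re-evaluating at (1.6429, 2.0000): F = (2.346718, 0.9287), so ‖F‖₂ = 2.5238.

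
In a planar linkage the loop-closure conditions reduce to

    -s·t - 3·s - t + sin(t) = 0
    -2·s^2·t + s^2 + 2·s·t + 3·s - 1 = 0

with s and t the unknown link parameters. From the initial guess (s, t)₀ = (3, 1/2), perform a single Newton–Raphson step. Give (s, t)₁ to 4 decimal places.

(0.0528, 0.4343)

At (3, 1/2): F = (-10.520574, 11.0000).
Jacobian J = [[-t - 3, -s + cos(t) - 1], [-4·s·t + 2·s + 2·t + 3, -2·s^2 + 2·s]].
At the point, J = [[-3.5000, -3.122417], [4.0000, -12.0000]] (det J = 54.489670).
Solving J·Δ = −F gives Δ = (-2.9472, -0.0657).
Then the next iterate is (s, t)₁ = (0.0528, 0.4343).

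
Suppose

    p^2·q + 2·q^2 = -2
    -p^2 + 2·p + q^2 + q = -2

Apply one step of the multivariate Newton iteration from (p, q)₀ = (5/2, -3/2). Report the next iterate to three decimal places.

(2.159, -0.238)

At (5/2, -3/2): F = (-2.875, 1.500).
Jacobian J = [[2·p·q, p^2 + 4·q], [-2·p + 2, 2·q + 1]].
At the point, J = [[-7.500, 0.250], [-3.000, -2.000]] (det J = 15.750).
Solving J·Δ = −F gives Δ = (-0.341, 1.262).
Then the next iterate is (p, q)₁ = (2.159, -0.238).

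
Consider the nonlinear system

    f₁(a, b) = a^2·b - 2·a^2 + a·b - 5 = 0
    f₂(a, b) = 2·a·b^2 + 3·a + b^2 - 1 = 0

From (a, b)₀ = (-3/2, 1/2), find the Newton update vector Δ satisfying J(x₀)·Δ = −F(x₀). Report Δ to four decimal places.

(1.8020, 0.1535)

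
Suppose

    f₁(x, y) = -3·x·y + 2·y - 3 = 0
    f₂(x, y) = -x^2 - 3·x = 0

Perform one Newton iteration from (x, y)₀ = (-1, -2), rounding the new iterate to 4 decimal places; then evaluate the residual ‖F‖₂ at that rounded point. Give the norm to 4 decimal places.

4.1761

At (-1, -2): F = (-13.0000, 2.0000).
Jacobian J = [[-3·y, -3·x + 2], [-2·x - 3, 0]].
At the point, J = [[6.0000, 5.0000], [-1.0000, 0.0000]] (det J = 5.0000).
Solving J·Δ = −F gives Δ = (2.0000, 0.2000).
Then the next iterate is (x, y)₁ = (1.0000, -1.8000).
Re-evaluating at (1.0000, -1.8000): F = (-1.2000, -4.0000), so ‖F‖₂ = 4.1761.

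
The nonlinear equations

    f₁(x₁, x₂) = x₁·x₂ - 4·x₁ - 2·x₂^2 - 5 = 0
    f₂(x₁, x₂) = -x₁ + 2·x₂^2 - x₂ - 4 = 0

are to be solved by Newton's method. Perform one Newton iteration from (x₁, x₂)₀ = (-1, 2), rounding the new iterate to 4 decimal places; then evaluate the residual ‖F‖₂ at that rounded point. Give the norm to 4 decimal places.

At (-1, 2): F = (-11.0000, 3.0000).
Jacobian J = [[x₂ - 4, x₁ - 4·x₂], [-1, 4·x₂ - 1]].
At the point, J = [[-2.0000, -9.0000], [-1.0000, 7.0000]] (det J = -23.0000).
Solving J·Δ = −F gives Δ = (-2.1739, -0.7391).
Then the next iterate is (x₁, x₂)₁ = (-3.1739, 1.2609).
Re-evaluating at (-3.1739, 1.2609): F = (0.513892, 1.092738), so ‖F‖₂ = 1.2075.

1.2075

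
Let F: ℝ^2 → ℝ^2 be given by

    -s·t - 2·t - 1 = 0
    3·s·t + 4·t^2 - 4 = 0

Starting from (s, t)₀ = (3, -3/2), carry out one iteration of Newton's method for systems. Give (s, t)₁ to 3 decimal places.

(0.704, -0.889)

At (3, -3/2): F = (6.500, -8.500).
Jacobian J = [[-t, -s - 2], [3·t, 3·s + 8·t]].
At the point, J = [[1.500, -5.000], [-4.500, -3.000]] (det J = -27.000).
Solving J·Δ = −F gives Δ = (-2.296, 0.611).
Then the next iterate is (s, t)₁ = (0.704, -0.889).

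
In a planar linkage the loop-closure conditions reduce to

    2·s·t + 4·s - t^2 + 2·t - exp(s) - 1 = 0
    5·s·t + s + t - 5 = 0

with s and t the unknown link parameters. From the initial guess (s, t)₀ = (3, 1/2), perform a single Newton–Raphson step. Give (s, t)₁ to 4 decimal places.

(2.5209, 0.2298)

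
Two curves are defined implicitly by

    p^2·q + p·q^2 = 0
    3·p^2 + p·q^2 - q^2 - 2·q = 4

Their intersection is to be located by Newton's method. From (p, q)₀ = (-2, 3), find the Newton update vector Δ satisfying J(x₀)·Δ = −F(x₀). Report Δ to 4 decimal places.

(2.2222, -1.5833)

At (-2, 3): F = (-6.0000, -25.0000).
Jacobian J = [[2·p·q + q^2, p^2 + 2·p·q], [6·p + q^2, 2·p·q - 2·q - 2]].
At the point, J = [[-3.0000, -8.0000], [-3.0000, -20.0000]] (det J = 36.0000).
Solving J·Δ = −F gives Δ = (2.2222, -1.5833).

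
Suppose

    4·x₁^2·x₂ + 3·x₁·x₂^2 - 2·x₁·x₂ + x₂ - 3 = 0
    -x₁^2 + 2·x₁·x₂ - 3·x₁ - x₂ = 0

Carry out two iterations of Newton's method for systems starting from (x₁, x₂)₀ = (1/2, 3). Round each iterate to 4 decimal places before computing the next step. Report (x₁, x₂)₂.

At (1/2, 3): F = (13.5000, -1.7500).
Jacobian J = [[8·x₁·x₂ + 3·x₂^2 - 2·x₂, 4·x₁^2 + 6·x₁·x₂ - 2·x₁ + 1], [-2·x₁ + 2·x₂ - 3, 2·x₁ - 1]].
At the point, J = [[33.0000, 10.0000], [2.0000, 0.0000]] (det J = -20.0000).
Solving J·Δ = −F gives Δ = (0.8750, -4.2375).
Then the next iterate is (x₁, x₂)₁ = (1.3750, -1.2375).
Round to (1.3750, -1.2375) and repeat: F = (-3.875918, -8.181250), J = [[-6.543281, -4.396875], [-8.2250, 1.7500]].
Δ = (-0.8979, 0.4547), so (x₁, x₂)₂ = (0.4771, -0.7828).

(0.4771, -0.7828)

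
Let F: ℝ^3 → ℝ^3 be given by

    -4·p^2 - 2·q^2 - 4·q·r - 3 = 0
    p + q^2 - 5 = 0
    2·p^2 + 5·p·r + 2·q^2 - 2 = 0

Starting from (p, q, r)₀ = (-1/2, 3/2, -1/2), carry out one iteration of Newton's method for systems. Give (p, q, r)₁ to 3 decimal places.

(1.202, 2.016, -0.626)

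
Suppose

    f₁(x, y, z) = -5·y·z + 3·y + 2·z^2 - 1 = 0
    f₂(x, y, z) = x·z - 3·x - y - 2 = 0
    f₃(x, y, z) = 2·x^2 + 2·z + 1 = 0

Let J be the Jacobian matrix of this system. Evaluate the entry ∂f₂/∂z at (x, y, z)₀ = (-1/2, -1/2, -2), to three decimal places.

-0.500

∂f₂/∂z = x.
At (-1/2, -1/2, -2) this is -0.500.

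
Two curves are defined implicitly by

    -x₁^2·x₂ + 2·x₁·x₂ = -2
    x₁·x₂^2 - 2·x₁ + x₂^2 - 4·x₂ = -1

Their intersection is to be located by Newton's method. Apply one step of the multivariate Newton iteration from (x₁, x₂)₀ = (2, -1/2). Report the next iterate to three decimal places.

At (2, -1/2): F = (2.000, -0.250).
Jacobian J = [[-2·x₁·x₂ + 2·x₂, -x₁^2 + 2·x₁], [x₂^2 - 2, 2·x₁·x₂ + 2·x₂ - 4]].
At the point, J = [[1.000, 0.000], [-1.750, -7.000]] (det J = -7.000).
Solving J·Δ = −F gives Δ = (-2.000, 0.464).
Then the next iterate is (x₁, x₂)₁ = (0.000, -0.036).

(0.000, -0.036)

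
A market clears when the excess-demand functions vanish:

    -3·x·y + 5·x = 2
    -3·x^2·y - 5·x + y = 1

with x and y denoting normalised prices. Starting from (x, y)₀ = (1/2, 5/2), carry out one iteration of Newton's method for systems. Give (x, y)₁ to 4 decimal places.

At (1/2, 5/2): F = (-3.2500, -2.8750).
Jacobian J = [[-3·y + 5, -3·x], [-6·x·y - 5, -3·x^2 + 1]].
At the point, J = [[-2.5000, -1.5000], [-12.5000, 0.2500]] (det J = -19.3750).
Solving J·Δ = −F gives Δ = (-0.2645, -1.7258).
Then the next iterate is (x, y)₁ = (0.2355, 0.7742).

(0.2355, 0.7742)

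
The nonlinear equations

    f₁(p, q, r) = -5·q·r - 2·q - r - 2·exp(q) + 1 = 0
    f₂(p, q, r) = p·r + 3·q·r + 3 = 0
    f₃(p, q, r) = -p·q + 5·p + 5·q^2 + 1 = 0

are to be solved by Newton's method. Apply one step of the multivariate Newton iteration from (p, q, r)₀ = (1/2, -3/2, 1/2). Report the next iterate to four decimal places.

At (1/2, -3/2, 1/2): F = (6.803740, 1.0000, 15.5000).
Jacobian J = [[0, -5·r - 2·exp(q) - 2, -5·q - 1], [r, 3·r, p + 3·q], [-q + 5, -p + 10·q, 0]].
At the point, J = [[0.0000, -4.946260, 6.5000], [0.5000, 1.5000, -4.0000], [6.5000, -15.5000, 0.0000]] (det J = 14.852768).
Solving J·Δ = −F gives Δ = (24.7118, 11.3630, 7.6001).
Then the next iterate is (p, q, r)₁ = (25.2118, 9.8630, 8.1001).

(25.2118, 9.8630, 8.1001)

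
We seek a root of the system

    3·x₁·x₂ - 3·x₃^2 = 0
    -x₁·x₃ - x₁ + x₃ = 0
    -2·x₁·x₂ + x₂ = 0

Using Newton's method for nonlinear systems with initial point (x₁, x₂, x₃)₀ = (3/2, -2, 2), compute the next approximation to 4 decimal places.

(0.8600, -1.2800, 0.8400)

At (3/2, -2, 2): F = (-21.0000, -2.5000, 4.0000).
Jacobian J = [[3·x₂, 3·x₁, -6·x₃], [-x₃ - 1, 0, -x₁ + 1], [-2·x₂, -2·x₁ + 1, 0]].
At the point, J = [[-6.0000, 4.5000, -12.0000], [-3.0000, 0.0000, -0.5000], [4.0000, -2.0000, 0.0000]] (det J = -75.0000).
Solving J·Δ = −F gives Δ = (-0.6400, 0.7200, -1.1600).
Then the next iterate is (x₁, x₂, x₃)₁ = (0.8600, -1.2800, 0.8400).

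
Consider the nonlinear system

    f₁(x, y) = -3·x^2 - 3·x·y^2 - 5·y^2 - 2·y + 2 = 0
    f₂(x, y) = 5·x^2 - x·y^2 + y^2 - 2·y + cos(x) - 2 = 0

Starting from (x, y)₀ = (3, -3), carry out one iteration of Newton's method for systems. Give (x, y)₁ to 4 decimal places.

At (3, -3): F = (-145.0000, 30.010008).
Jacobian J = [[-6·x - 3·y^2, -6·x·y - 10·y - 2], [10·x - y^2 - sin(x), -2·x·y + 2·y - 2]].
At the point, J = [[-45.0000, 82.0000], [20.858880, 10.0000]] (det J = -2160.428159).
Solving J·Δ = −F gives Δ = (-1.8102, 0.7749).
Then the next iterate is (x, y)₁ = (1.1898, -2.2251).

(1.1898, -2.2251)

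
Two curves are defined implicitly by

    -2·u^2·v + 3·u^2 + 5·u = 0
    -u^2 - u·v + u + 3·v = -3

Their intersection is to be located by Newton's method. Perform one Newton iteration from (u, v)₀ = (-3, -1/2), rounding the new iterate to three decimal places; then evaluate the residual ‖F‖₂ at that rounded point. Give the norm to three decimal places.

24.474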